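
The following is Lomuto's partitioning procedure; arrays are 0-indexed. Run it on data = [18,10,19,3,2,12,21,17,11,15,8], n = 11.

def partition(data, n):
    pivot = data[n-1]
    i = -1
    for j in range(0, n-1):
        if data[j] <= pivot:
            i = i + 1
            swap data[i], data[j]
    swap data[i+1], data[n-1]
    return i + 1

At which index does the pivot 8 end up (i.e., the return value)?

pivot = data[10] = 8; i = -1
j=0: data[0]=18 > 8 → no swap
j=1: data[1]=10 > 8 → no swap
j=2: data[2]=19 > 8 → no swap
j=3: data[3]=3 ≤ 8 → i=0, swap data[0],data[3] → [3,10,19,18,2,12,21,17,11,15,8]
j=4: data[4]=2 ≤ 8 → i=1, swap data[1],data[4] → [3,2,19,18,10,12,21,17,11,15,8]
j=5: data[5]=12 > 8 → no swap
j=6: data[6]=21 > 8 → no swap
j=7: data[7]=17 > 8 → no swap
j=8: data[8]=11 > 8 → no swap
j=9: data[9]=15 > 8 → no swap
final swap data[2],data[10] → [3,2,8,18,10,12,21,17,11,15,19]; return 2

2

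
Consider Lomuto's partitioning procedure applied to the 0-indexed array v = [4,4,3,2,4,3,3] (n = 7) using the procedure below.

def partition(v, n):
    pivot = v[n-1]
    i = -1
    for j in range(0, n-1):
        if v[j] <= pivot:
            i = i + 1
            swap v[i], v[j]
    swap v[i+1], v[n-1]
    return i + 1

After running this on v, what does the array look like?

[3,2,3,3,4,4,4]

pivot=3, i=-1
j=0: 4>3, skip
j=1: 4>3, skip
j=2: 3≤3, i=0, swap(0,2) ⇒ [3,4,4,2,4,3,3]
j=3: 2≤3, i=1, swap(1,3) ⇒ [3,2,4,4,4,3,3]
j=4: 4>3, skip
j=5: 3≤3, i=2, swap(2,5) ⇒ [3,2,3,4,4,4,3]
swap(3,6) ⇒ [3,2,3,3,4,4,4]; return 3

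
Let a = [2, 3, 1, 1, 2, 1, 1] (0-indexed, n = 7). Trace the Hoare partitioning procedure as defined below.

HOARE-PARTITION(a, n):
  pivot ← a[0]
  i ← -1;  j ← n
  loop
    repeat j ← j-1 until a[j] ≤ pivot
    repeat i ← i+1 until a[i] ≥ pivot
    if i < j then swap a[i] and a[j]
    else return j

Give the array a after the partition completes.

pivot=2
j stops at 6 (1), i stops at 0 (2); swap ⇒ [1, 3, 1, 1, 2, 1, 2]
j stops at 5 (1), i stops at 1 (3); swap ⇒ [1, 1, 1, 1, 2, 3, 2]
j stops at 4, i stops at 4; i≥j ⇒ return 4. a=[1, 1, 1, 1, 2, 3, 2]

[1, 1, 1, 1, 2, 3, 2]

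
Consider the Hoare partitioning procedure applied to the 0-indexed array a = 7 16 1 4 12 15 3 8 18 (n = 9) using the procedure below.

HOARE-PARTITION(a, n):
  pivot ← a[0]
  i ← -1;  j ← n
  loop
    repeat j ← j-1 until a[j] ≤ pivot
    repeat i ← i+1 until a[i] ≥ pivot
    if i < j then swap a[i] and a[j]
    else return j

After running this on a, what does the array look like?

pivot = a[0] = 7; i = -1, j = 9
j→6 (a[6]=3≤7), i→0 (a[0]=7≥7); i<j, swap → 3 16 1 4 12 15 7 8 18
j→3 (a[3]=4≤7), i→1 (a[1]=16≥7); i<j, swap → 3 4 1 16 12 15 7 8 18
j→2, i→3; i≥j, return j=2. a = 3 4 1 16 12 15 7 8 18

3 4 1 16 12 15 7 8 18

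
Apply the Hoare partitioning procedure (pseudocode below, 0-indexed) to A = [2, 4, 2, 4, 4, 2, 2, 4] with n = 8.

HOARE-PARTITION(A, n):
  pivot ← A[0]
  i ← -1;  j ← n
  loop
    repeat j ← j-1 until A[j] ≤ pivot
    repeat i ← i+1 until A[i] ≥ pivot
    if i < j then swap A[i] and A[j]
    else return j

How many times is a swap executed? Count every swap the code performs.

pivot = A[0] = 2; i = -1, j = 8
j→6 (A[6]=2≤2), i→0 (A[0]=2≥2); i<j, swap → [2, 4, 2, 4, 4, 2, 2, 4]
j→5 (A[5]=2≤2), i→1 (A[1]=4≥2); i<j, swap → [2, 2, 2, 4, 4, 4, 2, 4]
j→2, i→2; i≥j, return j=2. A = [2, 2, 2, 4, 4, 4, 2, 4]

2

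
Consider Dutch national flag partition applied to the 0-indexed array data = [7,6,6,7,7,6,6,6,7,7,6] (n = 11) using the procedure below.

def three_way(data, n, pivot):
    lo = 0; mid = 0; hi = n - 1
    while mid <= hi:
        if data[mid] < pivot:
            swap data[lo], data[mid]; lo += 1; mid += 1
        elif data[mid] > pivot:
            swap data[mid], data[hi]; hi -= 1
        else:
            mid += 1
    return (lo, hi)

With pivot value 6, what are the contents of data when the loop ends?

pivot = 6; lo=0, mid=0, hi=10
data[mid]=7>6: swap data[0],data[10]; hi=9 → [6,6,6,7,7,6,6,6,7,7,7]
data[mid]=6=6: mid=1
data[mid]=6=6: mid=2
data[mid]=6=6: mid=3
data[mid]=7>6: swap data[3],data[9]; hi=8 → [6,6,6,7,7,6,6,6,7,7,7]
data[mid]=7>6: swap data[3],data[8]; hi=7 → [6,6,6,7,7,6,6,6,7,7,7]
data[mid]=7>6: swap data[3],data[7]; hi=6 → [6,6,6,6,7,6,6,7,7,7,7]
data[mid]=6=6: mid=4
data[mid]=7>6: swap data[4],data[6]; hi=5 → [6,6,6,6,6,6,7,7,7,7,7]
data[mid]=6=6: mid=5
data[mid]=6=6: mid=6
end: lo=0, hi=5; data = [6,6,6,6,6,6,7,7,7,7,7]

[6,6,6,6,6,6,7,7,7,7,7]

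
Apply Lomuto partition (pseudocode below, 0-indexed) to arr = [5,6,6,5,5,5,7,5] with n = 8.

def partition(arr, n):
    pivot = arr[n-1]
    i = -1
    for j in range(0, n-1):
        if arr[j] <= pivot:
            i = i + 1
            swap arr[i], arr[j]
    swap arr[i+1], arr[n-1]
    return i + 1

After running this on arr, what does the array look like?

pivot = arr[7] = 5; i = -1
j=0: arr[0]=5 ≤ 5 → i=0, swap arr[0],arr[0] (no change) → [5,6,6,5,5,5,7,5]
j=1: arr[1]=6 > 5 → no swap
j=2: arr[2]=6 > 5 → no swap
j=3: arr[3]=5 ≤ 5 → i=1, swap arr[1],arr[3] → [5,5,6,6,5,5,7,5]
j=4: arr[4]=5 ≤ 5 → i=2, swap arr[2],arr[4] → [5,5,5,6,6,5,7,5]
j=5: arr[5]=5 ≤ 5 → i=3, swap arr[3],arr[5] → [5,5,5,5,6,6,7,5]
j=6: arr[6]=7 > 5 → no swap
final swap arr[4],arr[7] → [5,5,5,5,5,6,7,6]; return 4

[5,5,5,5,5,6,7,6]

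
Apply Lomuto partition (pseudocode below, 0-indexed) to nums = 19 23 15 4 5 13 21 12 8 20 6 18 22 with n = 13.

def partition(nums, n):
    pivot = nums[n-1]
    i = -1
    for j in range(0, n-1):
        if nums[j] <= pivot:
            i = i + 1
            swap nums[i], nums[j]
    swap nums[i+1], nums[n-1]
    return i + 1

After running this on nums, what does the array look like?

pivot=22, i=-1
j=0: 19≤22, i=0, swap(0,0) ⇒ 19 23 15 4 5 13 21 12 8 20 6 18 22
j=1: 23>22, skip
j=2: 15≤22, i=1, swap(1,2) ⇒ 19 15 23 4 5 13 21 12 8 20 6 18 22
j=3: 4≤22, i=2, swap(2,3) ⇒ 19 15 4 23 5 13 21 12 8 20 6 18 22
j=4: 5≤22, i=3, swap(3,4) ⇒ 19 15 4 5 23 13 21 12 8 20 6 18 22
j=5: 13≤22, i=4, swap(4,5) ⇒ 19 15 4 5 13 23 21 12 8 20 6 18 22
j=6: 21≤22, i=5, swap(5,6) ⇒ 19 15 4 5 13 21 23 12 8 20 6 18 22
j=7: 12≤22, i=6, swap(6,7) ⇒ 19 15 4 5 13 21 12 23 8 20 6 18 22
j=8: 8≤22, i=7, swap(7,8) ⇒ 19 15 4 5 13 21 12 8 23 20 6 18 22
j=9: 20≤22, i=8, swap(8,9) ⇒ 19 15 4 5 13 21 12 8 20 23 6 18 22
j=10: 6≤22, i=9, swap(9,10) ⇒ 19 15 4 5 13 21 12 8 20 6 23 18 22
j=11: 18≤22, i=10, swap(10,11) ⇒ 19 15 4 5 13 21 12 8 20 6 18 23 22
swap(11,12) ⇒ 19 15 4 5 13 21 12 8 20 6 18 22 23; return 11

19 15 4 5 13 21 12 8 20 6 18 22 23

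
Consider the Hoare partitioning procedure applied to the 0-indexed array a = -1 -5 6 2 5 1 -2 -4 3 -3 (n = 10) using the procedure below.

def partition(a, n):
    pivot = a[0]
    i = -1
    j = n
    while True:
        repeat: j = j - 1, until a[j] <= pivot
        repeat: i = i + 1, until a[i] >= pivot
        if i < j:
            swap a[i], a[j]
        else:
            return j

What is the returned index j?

3

pivot=-1
j stops at 9 (-3), i stops at 0 (-1); swap ⇒ -3 -5 6 2 5 1 -2 -4 3 -1
j stops at 7 (-4), i stops at 2 (6); swap ⇒ -3 -5 -4 2 5 1 -2 6 3 -1
j stops at 6 (-2), i stops at 3 (2); swap ⇒ -3 -5 -4 -2 5 1 2 6 3 -1
j stops at 3, i stops at 4; i≥j ⇒ return 3. a=-3 -5 -4 -2 5 1 2 6 3 -1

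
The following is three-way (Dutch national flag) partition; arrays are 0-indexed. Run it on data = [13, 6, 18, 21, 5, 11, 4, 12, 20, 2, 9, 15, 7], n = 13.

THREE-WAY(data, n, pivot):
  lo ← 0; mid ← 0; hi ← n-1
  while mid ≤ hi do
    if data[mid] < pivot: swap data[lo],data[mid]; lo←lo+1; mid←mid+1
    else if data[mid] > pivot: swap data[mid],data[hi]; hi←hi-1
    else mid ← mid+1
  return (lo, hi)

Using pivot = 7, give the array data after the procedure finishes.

pivot = 7; lo=0, mid=0, hi=12
data[mid]=13>7: swap data[0],data[12]; hi=11 → [7, 6, 18, 21, 5, 11, 4, 12, 20, 2, 9, 15, 13]
data[mid]=7=7: mid=1
data[mid]=6<7: swap data[0],data[1]; lo=1,mid=2 → [6, 7, 18, 21, 5, 11, 4, 12, 20, 2, 9, 15, 13]
data[mid]=18>7: swap data[2],data[11]; hi=10 → [6, 7, 15, 21, 5, 11, 4, 12, 20, 2, 9, 18, 13]
data[mid]=15>7: swap data[2],data[10]; hi=9 → [6, 7, 9, 21, 5, 11, 4, 12, 20, 2, 15, 18, 13]
data[mid]=9>7: swap data[2],data[9]; hi=8 → [6, 7, 2, 21, 5, 11, 4, 12, 20, 9, 15, 18, 13]
data[mid]=2<7: swap data[1],data[2]; lo=2,mid=3 → [6, 2, 7, 21, 5, 11, 4, 12, 20, 9, 15, 18, 13]
data[mid]=21>7: swap data[3],data[8]; hi=7 → [6, 2, 7, 20, 5, 11, 4, 12, 21, 9, 15, 18, 13]
data[mid]=20>7: swap data[3],data[7]; hi=6 → [6, 2, 7, 12, 5, 11, 4, 20, 21, 9, 15, 18, 13]
data[mid]=12>7: swap data[3],data[6]; hi=5 → [6, 2, 7, 4, 5, 11, 12, 20, 21, 9, 15, 18, 13]
data[mid]=4<7: swap data[2],data[3]; lo=3,mid=4 → [6, 2, 4, 7, 5, 11, 12, 20, 21, 9, 15, 18, 13]
data[mid]=5<7: swap data[3],data[4]; lo=4,mid=5 → [6, 2, 4, 5, 7, 11, 12, 20, 21, 9, 15, 18, 13]
data[mid]=11>7: swap data[5],data[5]; hi=4 → [6, 2, 4, 5, 7, 11, 12, 20, 21, 9, 15, 18, 13]
end: lo=4, hi=4; data = [6, 2, 4, 5, 7, 11, 12, 20, 21, 9, 15, 18, 13]

[6, 2, 4, 5, 7, 11, 12, 20, 21, 9, 15, 18, 13]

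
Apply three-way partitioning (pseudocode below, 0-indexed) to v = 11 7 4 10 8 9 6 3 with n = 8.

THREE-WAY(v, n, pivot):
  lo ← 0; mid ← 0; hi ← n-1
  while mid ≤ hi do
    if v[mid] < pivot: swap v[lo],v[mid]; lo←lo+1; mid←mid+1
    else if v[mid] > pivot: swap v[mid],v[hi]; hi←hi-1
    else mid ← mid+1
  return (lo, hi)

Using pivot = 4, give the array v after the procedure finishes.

3 4 10 8 9 6 7 11

pivot = 4; lo=0, mid=0, hi=7
v[mid]=11>4: swap v[0],v[7]; hi=6 → 3 7 4 10 8 9 6 11
v[mid]=3<4: swap v[0],v[0]; lo=1,mid=1 → 3 7 4 10 8 9 6 11
v[mid]=7>4: swap v[1],v[6]; hi=5 → 3 6 4 10 8 9 7 11
v[mid]=6>4: swap v[1],v[5]; hi=4 → 3 9 4 10 8 6 7 11
v[mid]=9>4: swap v[1],v[4]; hi=3 → 3 8 4 10 9 6 7 11
v[mid]=8>4: swap v[1],v[3]; hi=2 → 3 10 4 8 9 6 7 11
v[mid]=10>4: swap v[1],v[2]; hi=1 → 3 4 10 8 9 6 7 11
v[mid]=4=4: mid=2
end: lo=1, hi=1; v = 3 4 10 8 9 6 7 11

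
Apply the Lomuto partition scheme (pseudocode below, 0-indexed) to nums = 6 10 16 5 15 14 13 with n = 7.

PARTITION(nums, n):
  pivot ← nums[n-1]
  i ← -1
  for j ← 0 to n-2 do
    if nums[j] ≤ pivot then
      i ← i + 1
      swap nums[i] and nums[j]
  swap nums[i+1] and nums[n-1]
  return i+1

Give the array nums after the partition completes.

pivot = nums[6] = 13; i = -1
j=0: nums[0]=6 ≤ 13 → i=0, swap nums[0],nums[0] (no change) → 6 10 16 5 15 14 13
j=1: nums[1]=10 ≤ 13 → i=1, swap nums[1],nums[1] (no change) → 6 10 16 5 15 14 13
j=2: nums[2]=16 > 13 → no swap
j=3: nums[3]=5 ≤ 13 → i=2, swap nums[2],nums[3] → 6 10 5 16 15 14 13
j=4: nums[4]=15 > 13 → no swap
j=5: nums[5]=14 > 13 → no swap
final swap nums[3],nums[6] → 6 10 5 13 15 14 16; return 3

6 10 5 13 15 14 16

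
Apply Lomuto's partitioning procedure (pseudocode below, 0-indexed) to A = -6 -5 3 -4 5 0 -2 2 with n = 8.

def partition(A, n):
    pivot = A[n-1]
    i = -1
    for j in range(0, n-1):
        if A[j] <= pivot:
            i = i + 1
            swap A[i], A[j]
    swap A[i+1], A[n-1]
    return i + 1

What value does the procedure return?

5

pivot = A[7] = 2; i = -1
j=0: A[0]=-6 ≤ 2 → i=0, swap A[0],A[0] (no change) → -6 -5 3 -4 5 0 -2 2
j=1: A[1]=-5 ≤ 2 → i=1, swap A[1],A[1] (no change) → -6 -5 3 -4 5 0 -2 2
j=2: A[2]=3 > 2 → no swap
j=3: A[3]=-4 ≤ 2 → i=2, swap A[2],A[3] → -6 -5 -4 3 5 0 -2 2
j=4: A[4]=5 > 2 → no swap
j=5: A[5]=0 ≤ 2 → i=3, swap A[3],A[5] → -6 -5 -4 0 5 3 -2 2
j=6: A[6]=-2 ≤ 2 → i=4, swap A[4],A[6] → -6 -5 -4 0 -2 3 5 2
final swap A[5],A[7] → -6 -5 -4 0 -2 2 5 3; return 5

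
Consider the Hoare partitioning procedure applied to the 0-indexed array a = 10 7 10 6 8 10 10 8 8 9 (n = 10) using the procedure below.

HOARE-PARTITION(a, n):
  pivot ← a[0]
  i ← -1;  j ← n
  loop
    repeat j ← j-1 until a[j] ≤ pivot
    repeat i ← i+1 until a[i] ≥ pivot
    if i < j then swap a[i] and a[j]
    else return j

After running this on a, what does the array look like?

9 7 8 6 8 8 10 10 10 10

pivot = a[0] = 10; i = -1, j = 10
j→9 (a[9]=9≤10), i→0 (a[0]=10≥10); i<j, swap → 9 7 10 6 8 10 10 8 8 10
j→8 (a[8]=8≤10), i→2 (a[2]=10≥10); i<j, swap → 9 7 8 6 8 10 10 8 10 10
j→7 (a[7]=8≤10), i→5 (a[5]=10≥10); i<j, swap → 9 7 8 6 8 8 10 10 10 10
j→6, i→6; i≥j, return j=6. a = 9 7 8 6 8 8 10 10 10 10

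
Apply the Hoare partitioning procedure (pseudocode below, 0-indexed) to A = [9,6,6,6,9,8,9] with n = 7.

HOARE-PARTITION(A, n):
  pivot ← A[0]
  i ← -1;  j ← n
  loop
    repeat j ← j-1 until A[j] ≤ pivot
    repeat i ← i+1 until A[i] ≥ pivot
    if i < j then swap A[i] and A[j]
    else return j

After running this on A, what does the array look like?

pivot = A[0] = 9; i = -1, j = 7
j→6 (A[6]=9≤9), i→0 (A[0]=9≥9); i<j, swap → [9,6,6,6,9,8,9]
j→5 (A[5]=8≤9), i→4 (A[4]=9≥9); i<j, swap → [9,6,6,6,8,9,9]
j→4, i→5; i≥j, return j=4. A = [9,6,6,6,8,9,9]

[9,6,6,6,8,9,9]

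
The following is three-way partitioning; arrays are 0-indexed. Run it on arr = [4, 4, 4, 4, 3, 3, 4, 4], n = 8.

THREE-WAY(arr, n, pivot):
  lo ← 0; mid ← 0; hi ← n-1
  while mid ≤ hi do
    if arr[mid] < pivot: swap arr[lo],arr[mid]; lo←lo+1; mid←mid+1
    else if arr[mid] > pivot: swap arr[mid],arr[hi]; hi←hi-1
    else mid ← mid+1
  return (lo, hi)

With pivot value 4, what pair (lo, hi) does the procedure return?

pivot = 4; lo=0, mid=0, hi=7
arr[mid]=4=4: mid=1
arr[mid]=4=4: mid=2
arr[mid]=4=4: mid=3
arr[mid]=4=4: mid=4
arr[mid]=3<4: swap arr[0],arr[4]; lo=1,mid=5 → [3, 4, 4, 4, 4, 3, 4, 4]
arr[mid]=3<4: swap arr[1],arr[5]; lo=2,mid=6 → [3, 3, 4, 4, 4, 4, 4, 4]
arr[mid]=4=4: mid=7
arr[mid]=4=4: mid=8
end: lo=2, hi=7; arr = [3, 3, 4, 4, 4, 4, 4, 4]

(2, 7)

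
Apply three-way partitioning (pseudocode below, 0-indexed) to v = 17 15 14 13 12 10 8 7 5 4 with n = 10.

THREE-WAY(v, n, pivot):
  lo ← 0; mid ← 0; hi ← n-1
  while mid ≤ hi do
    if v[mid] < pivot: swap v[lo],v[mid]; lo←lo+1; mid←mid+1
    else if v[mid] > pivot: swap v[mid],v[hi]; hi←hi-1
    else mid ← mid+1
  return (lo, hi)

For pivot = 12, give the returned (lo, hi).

pivot = 12; lo=0, mid=0, hi=9
v[mid]=17>12: swap v[0],v[9]; hi=8 → 4 15 14 13 12 10 8 7 5 17
v[mid]=4<12: swap v[0],v[0]; lo=1,mid=1 → 4 15 14 13 12 10 8 7 5 17
v[mid]=15>12: swap v[1],v[8]; hi=7 → 4 5 14 13 12 10 8 7 15 17
v[mid]=5<12: swap v[1],v[1]; lo=2,mid=2 → 4 5 14 13 12 10 8 7 15 17
v[mid]=14>12: swap v[2],v[7]; hi=6 → 4 5 7 13 12 10 8 14 15 17
v[mid]=7<12: swap v[2],v[2]; lo=3,mid=3 → 4 5 7 13 12 10 8 14 15 17
v[mid]=13>12: swap v[3],v[6]; hi=5 → 4 5 7 8 12 10 13 14 15 17
v[mid]=8<12: swap v[3],v[3]; lo=4,mid=4 → 4 5 7 8 12 10 13 14 15 17
v[mid]=12=12: mid=5
v[mid]=10<12: swap v[4],v[5]; lo=5,mid=6 → 4 5 7 8 10 12 13 14 15 17
end: lo=5, hi=5; v = 4 5 7 8 10 12 13 14 15 17

(5, 5)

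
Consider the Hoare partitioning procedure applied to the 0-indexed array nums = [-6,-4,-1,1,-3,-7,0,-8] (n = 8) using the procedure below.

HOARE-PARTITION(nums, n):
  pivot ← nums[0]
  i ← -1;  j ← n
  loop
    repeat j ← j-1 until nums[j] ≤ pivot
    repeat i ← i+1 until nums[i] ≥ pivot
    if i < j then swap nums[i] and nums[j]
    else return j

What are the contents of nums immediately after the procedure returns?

pivot = nums[0] = -6; i = -1, j = 8
j→7 (nums[7]=-8≤-6), i→0 (nums[0]=-6≥-6); i<j, swap → [-8,-4,-1,1,-3,-7,0,-6]
j→5 (nums[5]=-7≤-6), i→1 (nums[1]=-4≥-6); i<j, swap → [-8,-7,-1,1,-3,-4,0,-6]
j→1, i→2; i≥j, return j=1. nums = [-8,-7,-1,1,-3,-4,0,-6]

[-8,-7,-1,1,-3,-4,0,-6]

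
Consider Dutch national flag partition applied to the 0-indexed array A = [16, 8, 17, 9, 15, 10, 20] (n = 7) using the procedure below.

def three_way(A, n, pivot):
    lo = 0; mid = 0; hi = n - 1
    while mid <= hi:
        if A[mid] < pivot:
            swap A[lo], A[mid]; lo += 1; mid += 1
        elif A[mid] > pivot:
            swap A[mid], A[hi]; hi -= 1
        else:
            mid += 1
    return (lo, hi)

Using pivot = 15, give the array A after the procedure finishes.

pivot = 15; lo=0, mid=0, hi=6
A[mid]=16>15: swap A[0],A[6]; hi=5 → [20, 8, 17, 9, 15, 10, 16]
A[mid]=20>15: swap A[0],A[5]; hi=4 → [10, 8, 17, 9, 15, 20, 16]
A[mid]=10<15: swap A[0],A[0]; lo=1,mid=1 → [10, 8, 17, 9, 15, 20, 16]
A[mid]=8<15: swap A[1],A[1]; lo=2,mid=2 → [10, 8, 17, 9, 15, 20, 16]
A[mid]=17>15: swap A[2],A[4]; hi=3 → [10, 8, 15, 9, 17, 20, 16]
A[mid]=15=15: mid=3
A[mid]=9<15: swap A[2],A[3]; lo=3,mid=4 → [10, 8, 9, 15, 17, 20, 16]
end: lo=3, hi=3; A = [10, 8, 9, 15, 17, 20, 16]

[10, 8, 9, 15, 17, 20, 16]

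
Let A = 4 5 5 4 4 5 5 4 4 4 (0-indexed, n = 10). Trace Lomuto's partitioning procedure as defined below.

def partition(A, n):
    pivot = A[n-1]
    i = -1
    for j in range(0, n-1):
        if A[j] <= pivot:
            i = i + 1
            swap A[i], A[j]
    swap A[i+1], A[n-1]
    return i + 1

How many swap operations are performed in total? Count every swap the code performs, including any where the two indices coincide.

6

pivot=4, i=-1
j=0: 4≤4, i=0, swap(0,0) ⇒ 4 5 5 4 4 5 5 4 4 4
j=1: 5>4, skip
j=2: 5>4, skip
j=3: 4≤4, i=1, swap(1,3) ⇒ 4 4 5 5 4 5 5 4 4 4
j=4: 4≤4, i=2, swap(2,4) ⇒ 4 4 4 5 5 5 5 4 4 4
j=5: 5>4, skip
j=6: 5>4, skip
j=7: 4≤4, i=3, swap(3,7) ⇒ 4 4 4 4 5 5 5 5 4 4
j=8: 4≤4, i=4, swap(4,8) ⇒ 4 4 4 4 4 5 5 5 5 4
swap(5,9) ⇒ 4 4 4 4 4 4 5 5 5 5; return 5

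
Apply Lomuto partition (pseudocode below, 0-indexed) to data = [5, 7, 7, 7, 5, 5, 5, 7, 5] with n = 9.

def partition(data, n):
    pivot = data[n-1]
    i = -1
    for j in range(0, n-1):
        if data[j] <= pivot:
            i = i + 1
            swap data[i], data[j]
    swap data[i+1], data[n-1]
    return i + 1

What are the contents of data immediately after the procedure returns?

pivot=5, i=-1
j=0: 5≤5, i=0, swap(0,0) ⇒ [5, 7, 7, 7, 5, 5, 5, 7, 5]
j=1: 7>5, skip
j=2: 7>5, skip
j=3: 7>5, skip
j=4: 5≤5, i=1, swap(1,4) ⇒ [5, 5, 7, 7, 7, 5, 5, 7, 5]
j=5: 5≤5, i=2, swap(2,5) ⇒ [5, 5, 5, 7, 7, 7, 5, 7, 5]
j=6: 5≤5, i=3, swap(3,6) ⇒ [5, 5, 5, 5, 7, 7, 7, 7, 5]
j=7: 7>5, skip
swap(4,8) ⇒ [5, 5, 5, 5, 5, 7, 7, 7, 7]; return 4

[5, 5, 5, 5, 5, 7, 7, 7, 7]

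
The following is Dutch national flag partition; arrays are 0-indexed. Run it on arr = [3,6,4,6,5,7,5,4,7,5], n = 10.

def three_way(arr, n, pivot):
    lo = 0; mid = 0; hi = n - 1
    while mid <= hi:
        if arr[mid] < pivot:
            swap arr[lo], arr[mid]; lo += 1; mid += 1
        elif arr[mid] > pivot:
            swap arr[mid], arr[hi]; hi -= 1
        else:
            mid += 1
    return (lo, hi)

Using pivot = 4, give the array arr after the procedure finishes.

pivot = 4; lo=0, mid=0, hi=9
arr[mid]=3<4: swap arr[0],arr[0]; lo=1,mid=1 → [3,6,4,6,5,7,5,4,7,5]
arr[mid]=6>4: swap arr[1],arr[9]; hi=8 → [3,5,4,6,5,7,5,4,7,6]
arr[mid]=5>4: swap arr[1],arr[8]; hi=7 → [3,7,4,6,5,7,5,4,5,6]
arr[mid]=7>4: swap arr[1],arr[7]; hi=6 → [3,4,4,6,5,7,5,7,5,6]
arr[mid]=4=4: mid=2
arr[mid]=4=4: mid=3
arr[mid]=6>4: swap arr[3],arr[6]; hi=5 → [3,4,4,5,5,7,6,7,5,6]
arr[mid]=5>4: swap arr[3],arr[5]; hi=4 → [3,4,4,7,5,5,6,7,5,6]
arr[mid]=7>4: swap arr[3],arr[4]; hi=3 → [3,4,4,5,7,5,6,7,5,6]
arr[mid]=5>4: swap arr[3],arr[3]; hi=2 → [3,4,4,5,7,5,6,7,5,6]
end: lo=1, hi=2; arr = [3,4,4,5,7,5,6,7,5,6]

[3,4,4,5,7,5,6,7,5,6]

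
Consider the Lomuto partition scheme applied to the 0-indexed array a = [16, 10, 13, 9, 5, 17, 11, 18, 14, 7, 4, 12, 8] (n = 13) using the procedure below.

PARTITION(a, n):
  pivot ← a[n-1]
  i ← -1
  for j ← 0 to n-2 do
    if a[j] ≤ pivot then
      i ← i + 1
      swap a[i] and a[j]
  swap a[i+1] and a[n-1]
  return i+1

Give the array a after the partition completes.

pivot = a[12] = 8; i = -1
j=0: a[0]=16 > 8 → no swap
j=1: a[1]=10 > 8 → no swap
j=2: a[2]=13 > 8 → no swap
j=3: a[3]=9 > 8 → no swap
j=4: a[4]=5 ≤ 8 → i=0, swap a[0],a[4] → [5, 10, 13, 9, 16, 17, 11, 18, 14, 7, 4, 12, 8]
j=5: a[5]=17 > 8 → no swap
j=6: a[6]=11 > 8 → no swap
j=7: a[7]=18 > 8 → no swap
j=8: a[8]=14 > 8 → no swap
j=9: a[9]=7 ≤ 8 → i=1, swap a[1],a[9] → [5, 7, 13, 9, 16, 17, 11, 18, 14, 10, 4, 12, 8]
j=10: a[10]=4 ≤ 8 → i=2, swap a[2],a[10] → [5, 7, 4, 9, 16, 17, 11, 18, 14, 10, 13, 12, 8]
j=11: a[11]=12 > 8 → no swap
final swap a[3],a[12] → [5, 7, 4, 8, 16, 17, 11, 18, 14, 10, 13, 12, 9]; return 3

[5, 7, 4, 8, 16, 17, 11, 18, 14, 10, 13, 12, 9]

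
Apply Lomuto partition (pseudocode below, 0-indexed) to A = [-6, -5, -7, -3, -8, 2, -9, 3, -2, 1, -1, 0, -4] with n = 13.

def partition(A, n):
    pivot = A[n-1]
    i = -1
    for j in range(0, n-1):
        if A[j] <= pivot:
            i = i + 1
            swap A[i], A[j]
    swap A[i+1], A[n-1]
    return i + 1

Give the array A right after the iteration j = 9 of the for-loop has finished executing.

pivot=-4, i=-1
j=0: -6≤-4, i=0, swap(0,0) ⇒ [-6, -5, -7, -3, -8, 2, -9, 3, -2, 1, -1, 0, -4]
j=1: -5≤-4, i=1, swap(1,1) ⇒ [-6, -5, -7, -3, -8, 2, -9, 3, -2, 1, -1, 0, -4]
j=2: -7≤-4, i=2, swap(2,2) ⇒ [-6, -5, -7, -3, -8, 2, -9, 3, -2, 1, -1, 0, -4]
j=3: -3>-4, skip
j=4: -8≤-4, i=3, swap(3,4) ⇒ [-6, -5, -7, -8, -3, 2, -9, 3, -2, 1, -1, 0, -4]
j=5: 2>-4, skip
j=6: -9≤-4, i=4, swap(4,6) ⇒ [-6, -5, -7, -8, -9, 2, -3, 3, -2, 1, -1, 0, -4]
j=7: 3>-4, skip
j=8: -2>-4, skip
j=9: 1>-4, skip
(after j=9) A = [-6, -5, -7, -8, -9, 2, -3, 3, -2, 1, -1, 0, -4]

[-6, -5, -7, -8, -9, 2, -3, 3, -2, 1, -1, 0, -4]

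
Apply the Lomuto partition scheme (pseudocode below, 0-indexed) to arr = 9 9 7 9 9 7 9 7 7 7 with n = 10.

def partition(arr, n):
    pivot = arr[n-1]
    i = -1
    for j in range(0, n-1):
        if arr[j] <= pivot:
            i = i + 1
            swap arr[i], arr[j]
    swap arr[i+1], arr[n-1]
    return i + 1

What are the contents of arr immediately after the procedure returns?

7 7 7 7 7 9 9 9 9 9

pivot = arr[9] = 7; i = -1
j=0: arr[0]=9 > 7 → no swap
j=1: arr[1]=9 > 7 → no swap
j=2: arr[2]=7 ≤ 7 → i=0, swap arr[0],arr[2] → 7 9 9 9 9 7 9 7 7 7
j=3: arr[3]=9 > 7 → no swap
j=4: arr[4]=9 > 7 → no swap
j=5: arr[5]=7 ≤ 7 → i=1, swap arr[1],arr[5] → 7 7 9 9 9 9 9 7 7 7
j=6: arr[6]=9 > 7 → no swap
j=7: arr[7]=7 ≤ 7 → i=2, swap arr[2],arr[7] → 7 7 7 9 9 9 9 9 7 7
j=8: arr[8]=7 ≤ 7 → i=3, swap arr[3],arr[8] → 7 7 7 7 9 9 9 9 9 7
final swap arr[4],arr[9] → 7 7 7 7 7 9 9 9 9 9; return 4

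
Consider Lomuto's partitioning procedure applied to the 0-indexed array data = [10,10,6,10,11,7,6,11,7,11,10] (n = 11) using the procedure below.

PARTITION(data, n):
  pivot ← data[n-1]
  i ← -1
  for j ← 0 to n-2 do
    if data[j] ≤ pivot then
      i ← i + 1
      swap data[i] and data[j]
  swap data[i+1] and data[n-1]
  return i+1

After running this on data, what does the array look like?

pivot = data[10] = 10; i = -1
j=0: data[0]=10 ≤ 10 → i=0, swap data[0],data[0] (no change) → [10,10,6,10,11,7,6,11,7,11,10]
j=1: data[1]=10 ≤ 10 → i=1, swap data[1],data[1] (no change) → [10,10,6,10,11,7,6,11,7,11,10]
j=2: data[2]=6 ≤ 10 → i=2, swap data[2],data[2] (no change) → [10,10,6,10,11,7,6,11,7,11,10]
j=3: data[3]=10 ≤ 10 → i=3, swap data[3],data[3] (no change) → [10,10,6,10,11,7,6,11,7,11,10]
j=4: data[4]=11 > 10 → no swap
j=5: data[5]=7 ≤ 10 → i=4, swap data[4],data[5] → [10,10,6,10,7,11,6,11,7,11,10]
j=6: data[6]=6 ≤ 10 → i=5, swap data[5],data[6] → [10,10,6,10,7,6,11,11,7,11,10]
j=7: data[7]=11 > 10 → no swap
j=8: data[8]=7 ≤ 10 → i=6, swap data[6],data[8] → [10,10,6,10,7,6,7,11,11,11,10]
j=9: data[9]=11 > 10 → no swap
final swap data[7],data[10] → [10,10,6,10,7,6,7,10,11,11,11]; return 7

[10,10,6,10,7,6,7,10,11,11,11]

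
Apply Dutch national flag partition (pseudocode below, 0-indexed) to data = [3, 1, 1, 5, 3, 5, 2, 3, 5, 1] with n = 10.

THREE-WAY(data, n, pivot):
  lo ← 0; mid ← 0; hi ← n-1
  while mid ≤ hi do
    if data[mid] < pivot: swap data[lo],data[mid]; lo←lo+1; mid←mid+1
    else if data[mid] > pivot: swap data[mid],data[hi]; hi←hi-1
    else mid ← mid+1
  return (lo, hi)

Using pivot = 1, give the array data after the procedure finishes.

[1, 1, 1, 3, 5, 2, 3, 5, 5, 3]

pivot = 1; lo=0, mid=0, hi=9
data[mid]=3>1: swap data[0],data[9]; hi=8 → [1, 1, 1, 5, 3, 5, 2, 3, 5, 3]
data[mid]=1=1: mid=1
data[mid]=1=1: mid=2
data[mid]=1=1: mid=3
data[mid]=5>1: swap data[3],data[8]; hi=7 → [1, 1, 1, 5, 3, 5, 2, 3, 5, 3]
data[mid]=5>1: swap data[3],data[7]; hi=6 → [1, 1, 1, 3, 3, 5, 2, 5, 5, 3]
data[mid]=3>1: swap data[3],data[6]; hi=5 → [1, 1, 1, 2, 3, 5, 3, 5, 5, 3]
data[mid]=2>1: swap data[3],data[5]; hi=4 → [1, 1, 1, 5, 3, 2, 3, 5, 5, 3]
data[mid]=5>1: swap data[3],data[4]; hi=3 → [1, 1, 1, 3, 5, 2, 3, 5, 5, 3]
data[mid]=3>1: swap data[3],data[3]; hi=2 → [1, 1, 1, 3, 5, 2, 3, 5, 5, 3]
end: lo=0, hi=2; data = [1, 1, 1, 3, 5, 2, 3, 5, 5, 3]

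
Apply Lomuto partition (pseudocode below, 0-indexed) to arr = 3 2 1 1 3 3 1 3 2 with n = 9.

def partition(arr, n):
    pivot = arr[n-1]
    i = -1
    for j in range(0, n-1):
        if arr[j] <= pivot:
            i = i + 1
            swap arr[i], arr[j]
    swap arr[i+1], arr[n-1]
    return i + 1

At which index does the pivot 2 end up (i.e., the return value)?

pivot = arr[8] = 2; i = -1
j=0: arr[0]=3 > 2 → no swap
j=1: arr[1]=2 ≤ 2 → i=0, swap arr[0],arr[1] → 2 3 1 1 3 3 1 3 2
j=2: arr[2]=1 ≤ 2 → i=1, swap arr[1],arr[2] → 2 1 3 1 3 3 1 3 2
j=3: arr[3]=1 ≤ 2 → i=2, swap arr[2],arr[3] → 2 1 1 3 3 3 1 3 2
j=4: arr[4]=3 > 2 → no swap
j=5: arr[5]=3 > 2 → no swap
j=6: arr[6]=1 ≤ 2 → i=3, swap arr[3],arr[6] → 2 1 1 1 3 3 3 3 2
j=7: arr[7]=3 > 2 → no swap
final swap arr[4],arr[8] → 2 1 1 1 2 3 3 3 3; return 4

4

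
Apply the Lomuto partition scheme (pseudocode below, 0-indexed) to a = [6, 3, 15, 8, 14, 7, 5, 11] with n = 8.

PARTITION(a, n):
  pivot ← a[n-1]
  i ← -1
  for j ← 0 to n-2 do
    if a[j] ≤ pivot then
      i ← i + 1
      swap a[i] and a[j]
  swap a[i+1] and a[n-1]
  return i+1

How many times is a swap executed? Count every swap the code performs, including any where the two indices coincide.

pivot=11, i=-1
j=0: 6≤11, i=0, swap(0,0) ⇒ [6, 3, 15, 8, 14, 7, 5, 11]
j=1: 3≤11, i=1, swap(1,1) ⇒ [6, 3, 15, 8, 14, 7, 5, 11]
j=2: 15>11, skip
j=3: 8≤11, i=2, swap(2,3) ⇒ [6, 3, 8, 15, 14, 7, 5, 11]
j=4: 14>11, skip
j=5: 7≤11, i=3, swap(3,5) ⇒ [6, 3, 8, 7, 14, 15, 5, 11]
j=6: 5≤11, i=4, swap(4,6) ⇒ [6, 3, 8, 7, 5, 15, 14, 11]
swap(5,7) ⇒ [6, 3, 8, 7, 5, 11, 14, 15]; return 5

6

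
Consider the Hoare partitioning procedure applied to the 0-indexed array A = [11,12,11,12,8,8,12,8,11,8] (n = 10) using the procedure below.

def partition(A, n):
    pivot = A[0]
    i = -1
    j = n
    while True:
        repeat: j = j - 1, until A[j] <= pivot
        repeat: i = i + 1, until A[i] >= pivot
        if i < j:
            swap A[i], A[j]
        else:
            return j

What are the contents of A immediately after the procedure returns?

pivot=11
j stops at 9 (8), i stops at 0 (11); swap ⇒ [8,12,11,12,8,8,12,8,11,11]
j stops at 8 (11), i stops at 1 (12); swap ⇒ [8,11,11,12,8,8,12,8,12,11]
j stops at 7 (8), i stops at 2 (11); swap ⇒ [8,11,8,12,8,8,12,11,12,11]
j stops at 5 (8), i stops at 3 (12); swap ⇒ [8,11,8,8,8,12,12,11,12,11]
j stops at 4, i stops at 5; i≥j ⇒ return 4. A=[8,11,8,8,8,12,12,11,12,11]

[8,11,8,8,8,12,12,11,12,11]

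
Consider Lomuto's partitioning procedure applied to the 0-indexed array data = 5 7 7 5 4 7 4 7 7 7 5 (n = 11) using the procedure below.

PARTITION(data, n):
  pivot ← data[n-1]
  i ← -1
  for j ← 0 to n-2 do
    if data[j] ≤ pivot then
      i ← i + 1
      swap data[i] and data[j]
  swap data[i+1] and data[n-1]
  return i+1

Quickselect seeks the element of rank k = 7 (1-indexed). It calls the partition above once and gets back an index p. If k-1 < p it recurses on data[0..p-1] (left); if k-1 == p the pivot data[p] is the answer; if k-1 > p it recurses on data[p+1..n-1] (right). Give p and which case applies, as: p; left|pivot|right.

pivot=5, i=-1
j=0: 5≤5, i=0, swap(0,0) ⇒ 5 7 7 5 4 7 4 7 7 7 5
j=1: 7>5, skip
j=2: 7>5, skip
j=3: 5≤5, i=1, swap(1,3) ⇒ 5 5 7 7 4 7 4 7 7 7 5
j=4: 4≤5, i=2, swap(2,4) ⇒ 5 5 4 7 7 7 4 7 7 7 5
j=5: 7>5, skip
j=6: 4≤5, i=3, swap(3,6) ⇒ 5 5 4 4 7 7 7 7 7 7 5
j=7: 7>5, skip
j=8: 7>5, skip
j=9: 7>5, skip
swap(4,10) ⇒ 5 5 4 4 5 7 7 7 7 7 7; return 4
p = 4; k-1 = 6 > 4 ⇒ right

4; right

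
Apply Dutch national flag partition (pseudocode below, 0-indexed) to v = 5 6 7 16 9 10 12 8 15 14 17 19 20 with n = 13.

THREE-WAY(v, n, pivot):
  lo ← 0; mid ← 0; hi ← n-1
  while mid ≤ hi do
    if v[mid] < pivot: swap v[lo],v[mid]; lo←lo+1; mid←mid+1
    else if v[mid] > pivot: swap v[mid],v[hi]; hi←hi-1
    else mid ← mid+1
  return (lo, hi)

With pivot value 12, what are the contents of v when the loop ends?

5 6 7 8 9 10 12 15 14 17 19 20 16

pivot = 12; lo=0, mid=0, hi=12
v[mid]=5<12: swap v[0],v[0]; lo=1,mid=1 → 5 6 7 16 9 10 12 8 15 14 17 19 20
v[mid]=6<12: swap v[1],v[1]; lo=2,mid=2 → 5 6 7 16 9 10 12 8 15 14 17 19 20
v[mid]=7<12: swap v[2],v[2]; lo=3,mid=3 → 5 6 7 16 9 10 12 8 15 14 17 19 20
v[mid]=16>12: swap v[3],v[12]; hi=11 → 5 6 7 20 9 10 12 8 15 14 17 19 16
v[mid]=20>12: swap v[3],v[11]; hi=10 → 5 6 7 19 9 10 12 8 15 14 17 20 16
v[mid]=19>12: swap v[3],v[10]; hi=9 → 5 6 7 17 9 10 12 8 15 14 19 20 16
v[mid]=17>12: swap v[3],v[9]; hi=8 → 5 6 7 14 9 10 12 8 15 17 19 20 16
v[mid]=14>12: swap v[3],v[8]; hi=7 → 5 6 7 15 9 10 12 8 14 17 19 20 16
v[mid]=15>12: swap v[3],v[7]; hi=6 → 5 6 7 8 9 10 12 15 14 17 19 20 16
v[mid]=8<12: swap v[3],v[3]; lo=4,mid=4 → 5 6 7 8 9 10 12 15 14 17 19 20 16
v[mid]=9<12: swap v[4],v[4]; lo=5,mid=5 → 5 6 7 8 9 10 12 15 14 17 19 20 16
v[mid]=10<12: swap v[5],v[5]; lo=6,mid=6 → 5 6 7 8 9 10 12 15 14 17 19 20 16
v[mid]=12=12: mid=7
end: lo=6, hi=6; v = 5 6 7 8 9 10 12 15 14 17 19 20 16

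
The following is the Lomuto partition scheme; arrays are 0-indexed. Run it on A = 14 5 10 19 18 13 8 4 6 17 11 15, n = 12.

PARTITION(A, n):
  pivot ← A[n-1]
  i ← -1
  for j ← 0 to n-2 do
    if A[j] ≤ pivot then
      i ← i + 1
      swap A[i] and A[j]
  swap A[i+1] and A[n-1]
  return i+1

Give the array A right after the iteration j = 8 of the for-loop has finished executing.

pivot=15, i=-1
j=0: 14≤15, i=0, swap(0,0) ⇒ 14 5 10 19 18 13 8 4 6 17 11 15
j=1: 5≤15, i=1, swap(1,1) ⇒ 14 5 10 19 18 13 8 4 6 17 11 15
j=2: 10≤15, i=2, swap(2,2) ⇒ 14 5 10 19 18 13 8 4 6 17 11 15
j=3: 19>15, skip
j=4: 18>15, skip
j=5: 13≤15, i=3, swap(3,5) ⇒ 14 5 10 13 18 19 8 4 6 17 11 15
j=6: 8≤15, i=4, swap(4,6) ⇒ 14 5 10 13 8 19 18 4 6 17 11 15
j=7: 4≤15, i=5, swap(5,7) ⇒ 14 5 10 13 8 4 18 19 6 17 11 15
j=8: 6≤15, i=6, swap(6,8) ⇒ 14 5 10 13 8 4 6 19 18 17 11 15
(after j=8) A = 14 5 10 13 8 4 6 19 18 17 11 15

14 5 10 13 8 4 6 19 18 17 11 15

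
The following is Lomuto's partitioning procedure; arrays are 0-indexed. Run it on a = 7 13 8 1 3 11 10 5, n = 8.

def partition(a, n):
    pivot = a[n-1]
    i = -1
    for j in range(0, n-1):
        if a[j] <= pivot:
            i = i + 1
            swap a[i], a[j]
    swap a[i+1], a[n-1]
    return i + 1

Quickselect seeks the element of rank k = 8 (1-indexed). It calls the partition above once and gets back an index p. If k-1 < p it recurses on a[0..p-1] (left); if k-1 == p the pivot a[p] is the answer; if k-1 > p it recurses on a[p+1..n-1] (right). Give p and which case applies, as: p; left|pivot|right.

2; right

pivot = a[7] = 5; i = -1
j=0: a[0]=7 > 5 → no swap
j=1: a[1]=13 > 5 → no swap
j=2: a[2]=8 > 5 → no swap
j=3: a[3]=1 ≤ 5 → i=0, swap a[0],a[3] → 1 13 8 7 3 11 10 5
j=4: a[4]=3 ≤ 5 → i=1, swap a[1],a[4] → 1 3 8 7 13 11 10 5
j=5: a[5]=11 > 5 → no swap
j=6: a[6]=10 > 5 → no swap
final swap a[2],a[7] → 1 3 5 7 13 11 10 8; return 2
p = 2; k-1 = 7 > 2 ⇒ right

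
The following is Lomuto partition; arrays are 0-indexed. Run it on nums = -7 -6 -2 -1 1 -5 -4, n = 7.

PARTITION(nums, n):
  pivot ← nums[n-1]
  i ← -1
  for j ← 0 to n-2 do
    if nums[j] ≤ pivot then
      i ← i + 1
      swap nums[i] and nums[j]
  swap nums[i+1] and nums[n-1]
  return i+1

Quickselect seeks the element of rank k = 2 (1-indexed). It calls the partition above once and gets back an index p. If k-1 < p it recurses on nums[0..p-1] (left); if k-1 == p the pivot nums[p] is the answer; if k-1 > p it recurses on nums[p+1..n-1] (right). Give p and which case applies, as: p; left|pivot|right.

pivot = nums[6] = -4; i = -1
j=0: nums[0]=-7 ≤ -4 → i=0, swap nums[0],nums[0] (no change) → -7 -6 -2 -1 1 -5 -4
j=1: nums[1]=-6 ≤ -4 → i=1, swap nums[1],nums[1] (no change) → -7 -6 -2 -1 1 -5 -4
j=2: nums[2]=-2 > -4 → no swap
j=3: nums[3]=-1 > -4 → no swap
j=4: nums[4]=1 > -4 → no swap
j=5: nums[5]=-5 ≤ -4 → i=2, swap nums[2],nums[5] → -7 -6 -5 -1 1 -2 -4
final swap nums[3],nums[6] → -7 -6 -5 -4 1 -2 -1; return 3
p = 3; k-1 = 1 < 3 ⇒ left

3; left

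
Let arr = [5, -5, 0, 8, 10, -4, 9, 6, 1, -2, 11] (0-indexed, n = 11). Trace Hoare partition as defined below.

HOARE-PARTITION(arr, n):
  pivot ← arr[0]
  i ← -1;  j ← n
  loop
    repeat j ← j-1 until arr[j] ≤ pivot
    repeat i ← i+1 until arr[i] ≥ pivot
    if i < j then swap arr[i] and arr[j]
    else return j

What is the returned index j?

4

pivot=5
j stops at 9 (-2), i stops at 0 (5); swap ⇒ [-2, -5, 0, 8, 10, -4, 9, 6, 1, 5, 11]
j stops at 8 (1), i stops at 3 (8); swap ⇒ [-2, -5, 0, 1, 10, -4, 9, 6, 8, 5, 11]
j stops at 5 (-4), i stops at 4 (10); swap ⇒ [-2, -5, 0, 1, -4, 10, 9, 6, 8, 5, 11]
j stops at 4, i stops at 5; i≥j ⇒ return 4. arr=[-2, -5, 0, 1, -4, 10, 9, 6, 8, 5, 11]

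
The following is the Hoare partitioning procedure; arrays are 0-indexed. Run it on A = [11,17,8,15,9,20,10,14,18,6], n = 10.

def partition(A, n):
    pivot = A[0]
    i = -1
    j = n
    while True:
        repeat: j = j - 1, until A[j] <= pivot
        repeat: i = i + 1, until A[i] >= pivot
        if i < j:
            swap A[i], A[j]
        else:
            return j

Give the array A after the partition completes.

[6,10,8,9,15,20,17,14,18,11]

pivot=11
j stops at 9 (6), i stops at 0 (11); swap ⇒ [6,17,8,15,9,20,10,14,18,11]
j stops at 6 (10), i stops at 1 (17); swap ⇒ [6,10,8,15,9,20,17,14,18,11]
j stops at 4 (9), i stops at 3 (15); swap ⇒ [6,10,8,9,15,20,17,14,18,11]
j stops at 3, i stops at 4; i≥j ⇒ return 3. A=[6,10,8,9,15,20,17,14,18,11]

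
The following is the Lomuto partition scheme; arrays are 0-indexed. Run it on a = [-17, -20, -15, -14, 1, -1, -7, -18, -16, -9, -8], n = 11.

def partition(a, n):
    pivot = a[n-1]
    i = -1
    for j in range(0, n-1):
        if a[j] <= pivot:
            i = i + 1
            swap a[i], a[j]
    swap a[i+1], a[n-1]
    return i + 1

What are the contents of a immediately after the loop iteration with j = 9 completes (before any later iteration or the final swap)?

pivot = a[10] = -8; i = -1
j=0: a[0]=-17 ≤ -8 → i=0, swap a[0],a[0] (no change) → [-17, -20, -15, -14, 1, -1, -7, -18, -16, -9, -8]
j=1: a[1]=-20 ≤ -8 → i=1, swap a[1],a[1] (no change) → [-17, -20, -15, -14, 1, -1, -7, -18, -16, -9, -8]
j=2: a[2]=-15 ≤ -8 → i=2, swap a[2],a[2] (no change) → [-17, -20, -15, -14, 1, -1, -7, -18, -16, -9, -8]
j=3: a[3]=-14 ≤ -8 → i=3, swap a[3],a[3] (no change) → [-17, -20, -15, -14, 1, -1, -7, -18, -16, -9, -8]
j=4: a[4]=1 > -8 → no swap
j=5: a[5]=-1 > -8 → no swap
j=6: a[6]=-7 > -8 → no swap
j=7: a[7]=-18 ≤ -8 → i=4, swap a[4],a[7] → [-17, -20, -15, -14, -18, -1, -7, 1, -16, -9, -8]
j=8: a[8]=-16 ≤ -8 → i=5, swap a[5],a[8] → [-17, -20, -15, -14, -18, -16, -7, 1, -1, -9, -8]
j=9: a[9]=-9 ≤ -8 → i=6, swap a[6],a[9] → [-17, -20, -15, -14, -18, -16, -9, 1, -1, -7, -8]
(after j=9) a = [-17, -20, -15, -14, -18, -16, -9, 1, -1, -7, -8]

[-17, -20, -15, -14, -18, -16, -9, 1, -1, -7, -8]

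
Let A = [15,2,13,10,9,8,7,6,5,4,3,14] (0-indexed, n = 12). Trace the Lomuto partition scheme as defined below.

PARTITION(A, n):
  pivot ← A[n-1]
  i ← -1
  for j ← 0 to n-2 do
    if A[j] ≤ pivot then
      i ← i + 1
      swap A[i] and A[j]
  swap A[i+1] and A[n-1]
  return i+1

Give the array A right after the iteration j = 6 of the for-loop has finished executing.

[2,13,10,9,8,7,15,6,5,4,3,14]

pivot=14, i=-1
j=0: 15>14, skip
j=1: 2≤14, i=0, swap(0,1) ⇒ [2,15,13,10,9,8,7,6,5,4,3,14]
j=2: 13≤14, i=1, swap(1,2) ⇒ [2,13,15,10,9,8,7,6,5,4,3,14]
j=3: 10≤14, i=2, swap(2,3) ⇒ [2,13,10,15,9,8,7,6,5,4,3,14]
j=4: 9≤14, i=3, swap(3,4) ⇒ [2,13,10,9,15,8,7,6,5,4,3,14]
j=5: 8≤14, i=4, swap(4,5) ⇒ [2,13,10,9,8,15,7,6,5,4,3,14]
j=6: 7≤14, i=5, swap(5,6) ⇒ [2,13,10,9,8,7,15,6,5,4,3,14]
(after j=6) A = [2,13,10,9,8,7,15,6,5,4,3,14]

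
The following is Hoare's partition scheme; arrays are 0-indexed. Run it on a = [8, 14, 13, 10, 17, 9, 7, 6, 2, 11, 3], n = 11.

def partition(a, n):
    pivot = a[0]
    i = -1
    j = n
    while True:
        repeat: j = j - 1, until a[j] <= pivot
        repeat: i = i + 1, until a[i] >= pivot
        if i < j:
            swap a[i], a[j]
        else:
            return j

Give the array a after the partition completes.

[3, 2, 6, 7, 17, 9, 10, 13, 14, 11, 8]

pivot = a[0] = 8; i = -1, j = 11
j→10 (a[10]=3≤8), i→0 (a[0]=8≥8); i<j, swap → [3, 14, 13, 10, 17, 9, 7, 6, 2, 11, 8]
j→8 (a[8]=2≤8), i→1 (a[1]=14≥8); i<j, swap → [3, 2, 13, 10, 17, 9, 7, 6, 14, 11, 8]
j→7 (a[7]=6≤8), i→2 (a[2]=13≥8); i<j, swap → [3, 2, 6, 10, 17, 9, 7, 13, 14, 11, 8]
j→6 (a[6]=7≤8), i→3 (a[3]=10≥8); i<j, swap → [3, 2, 6, 7, 17, 9, 10, 13, 14, 11, 8]
j→3, i→4; i≥j, return j=3. a = [3, 2, 6, 7, 17, 9, 10, 13, 14, 11, 8]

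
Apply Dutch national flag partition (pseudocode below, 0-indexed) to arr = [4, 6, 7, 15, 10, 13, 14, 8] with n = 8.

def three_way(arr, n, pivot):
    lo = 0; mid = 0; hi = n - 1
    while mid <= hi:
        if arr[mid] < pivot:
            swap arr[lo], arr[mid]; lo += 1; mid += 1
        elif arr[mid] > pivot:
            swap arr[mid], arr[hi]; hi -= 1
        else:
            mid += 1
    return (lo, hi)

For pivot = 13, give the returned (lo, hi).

(5, 5)

pivot = 13; lo=0, mid=0, hi=7
arr[mid]=4<13: swap arr[0],arr[0]; lo=1,mid=1 → [4, 6, 7, 15, 10, 13, 14, 8]
arr[mid]=6<13: swap arr[1],arr[1]; lo=2,mid=2 → [4, 6, 7, 15, 10, 13, 14, 8]
arr[mid]=7<13: swap arr[2],arr[2]; lo=3,mid=3 → [4, 6, 7, 15, 10, 13, 14, 8]
arr[mid]=15>13: swap arr[3],arr[7]; hi=6 → [4, 6, 7, 8, 10, 13, 14, 15]
arr[mid]=8<13: swap arr[3],arr[3]; lo=4,mid=4 → [4, 6, 7, 8, 10, 13, 14, 15]
arr[mid]=10<13: swap arr[4],arr[4]; lo=5,mid=5 → [4, 6, 7, 8, 10, 13, 14, 15]
arr[mid]=13=13: mid=6
arr[mid]=14>13: swap arr[6],arr[6]; hi=5 → [4, 6, 7, 8, 10, 13, 14, 15]
end: lo=5, hi=5; arr = [4, 6, 7, 8, 10, 13, 14, 15]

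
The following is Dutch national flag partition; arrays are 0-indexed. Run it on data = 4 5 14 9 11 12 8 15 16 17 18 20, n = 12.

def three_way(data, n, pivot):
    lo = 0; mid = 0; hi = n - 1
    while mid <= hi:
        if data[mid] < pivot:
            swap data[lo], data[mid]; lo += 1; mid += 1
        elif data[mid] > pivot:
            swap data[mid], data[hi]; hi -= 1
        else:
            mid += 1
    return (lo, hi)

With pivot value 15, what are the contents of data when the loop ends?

4 5 14 9 11 12 8 15 17 18 20 16

lo=0 mid=0 hi=11
4<15: swap(0,0), lo=1 mid=1 ⇒ 4 5 14 9 11 12 8 15 16 17 18 20
5<15: swap(1,1), lo=2 mid=2 ⇒ 4 5 14 9 11 12 8 15 16 17 18 20
14<15: swap(2,2), lo=3 mid=3 ⇒ 4 5 14 9 11 12 8 15 16 17 18 20
9<15: swap(3,3), lo=4 mid=4 ⇒ 4 5 14 9 11 12 8 15 16 17 18 20
11<15: swap(4,4), lo=5 mid=5 ⇒ 4 5 14 9 11 12 8 15 16 17 18 20
12<15: swap(5,5), lo=6 mid=6 ⇒ 4 5 14 9 11 12 8 15 16 17 18 20
8<15: swap(6,6), lo=7 mid=7 ⇒ 4 5 14 9 11 12 8 15 16 17 18 20
15=15: mid=8
16>15: swap(8,11), hi=10 ⇒ 4 5 14 9 11 12 8 15 20 17 18 16
20>15: swap(8,10), hi=9 ⇒ 4 5 14 9 11 12 8 15 18 17 20 16
18>15: swap(8,9), hi=8 ⇒ 4 5 14 9 11 12 8 15 17 18 20 16
17>15: swap(8,8), hi=7 ⇒ 4 5 14 9 11 12 8 15 17 18 20 16
done. lo=7 hi=7; data=4 5 14 9 11 12 8 15 17 18 20 16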